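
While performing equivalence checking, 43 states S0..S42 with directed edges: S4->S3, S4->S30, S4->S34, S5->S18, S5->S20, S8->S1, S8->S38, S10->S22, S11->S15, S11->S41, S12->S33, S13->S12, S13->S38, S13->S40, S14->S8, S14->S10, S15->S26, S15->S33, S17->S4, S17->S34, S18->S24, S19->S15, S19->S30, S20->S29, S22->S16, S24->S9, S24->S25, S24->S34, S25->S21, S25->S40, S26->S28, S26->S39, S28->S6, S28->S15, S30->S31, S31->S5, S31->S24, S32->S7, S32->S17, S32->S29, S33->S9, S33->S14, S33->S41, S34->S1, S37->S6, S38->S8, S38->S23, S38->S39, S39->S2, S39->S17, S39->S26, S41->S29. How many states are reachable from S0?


BFS from S0:
  layer 0: {S0}
Reachable set: {S0}
Count = 1

1


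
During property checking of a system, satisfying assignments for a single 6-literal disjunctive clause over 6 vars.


Step 1: Total=2^6=64
Step 2: Unsat when all 6 false: 2^0=1
Step 3: Sat=64-1=63

63


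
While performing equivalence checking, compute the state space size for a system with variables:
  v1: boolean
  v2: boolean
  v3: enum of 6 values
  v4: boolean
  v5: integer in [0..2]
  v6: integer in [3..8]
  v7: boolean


State space = product of domain sizes of all variables.
Domain sizes:
  v1 (boolean): 2
  v2 (boolean): 2
  v3 (enum of 6 values): 6
  v4 (boolean): 2
  v5 (integer in [0..2]): 3
  v6 (integer in [3..8]): 6
  v7 (boolean): 2
Product = 2 * 2 * 6 * 2 * 3 * 6 * 2 = 1728

1728


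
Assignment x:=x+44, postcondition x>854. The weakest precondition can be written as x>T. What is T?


Formula: wp(x:=E, P) = P[E/x] (substitute E for x in postcondition)
Step 1: Postcondition: x>854
Step 2: Substitute x+44 for x: x+44>854
Step 3: Solve for x: x > 854-44 = 810

810


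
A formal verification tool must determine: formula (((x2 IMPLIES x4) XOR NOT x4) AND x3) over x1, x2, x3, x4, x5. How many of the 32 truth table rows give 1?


Formula: (((x2 IMPLIES x4) XOR NOT x4) AND x3) over 5 vars (32 rows)
Evaluate each row (x1, x2, x3, x4, x5 as bits, MSB first):
  row 0 [00000]: (((0 IMPLIES 0) XOR NOT 0) AND 0) -> 0
  row 1 [00001]: (((0 IMPLIES 0) XOR NOT 0) AND 0) -> 0
  row 2 [00010]: (((0 IMPLIES 1) XOR NOT 1) AND 0) -> 0
  row 3 [00011]: (((0 IMPLIES 1) XOR NOT 1) AND 0) -> 0
  row 4 [00100]: (((0 IMPLIES 0) XOR NOT 0) AND 1) -> 0
  row 5 [00101]: (((0 IMPLIES 0) XOR NOT 0) AND 1) -> 0
  row 6 [00110]: (((0 IMPLIES 1) XOR NOT 1) AND 1) -> 1
  row 7 [00111]: (((0 IMPLIES 1) XOR NOT 1) AND 1) -> 1
  row 8 [01000]: (((1 IMPLIES 0) XOR NOT 0) AND 0) -> 0
  row 9 [01001]: (((1 IMPLIES 0) XOR NOT 0) AND 0) -> 0
  row 10 [01010]: (((1 IMPLIES 1) XOR NOT 1) AND 0) -> 0
  row 11 [01011]: (((1 IMPLIES 1) XOR NOT 1) AND 0) -> 0
  row 12 [01100]: (((1 IMPLIES 0) XOR NOT 0) AND 1) -> 1
  row 13 [01101]: (((1 IMPLIES 0) XOR NOT 0) AND 1) -> 1
  row 14 [01110]: (((1 IMPLIES 1) XOR NOT 1) AND 1) -> 1
  row 15 [01111]: (((1 IMPLIES 1) XOR NOT 1) AND 1) -> 1
  row 16 [10000]: (((0 IMPLIES 0) XOR NOT 0) AND 0) -> 0
  row 17 [10001]: (((0 IMPLIES 0) XOR NOT 0) AND 0) -> 0
  row 18 [10010]: (((0 IMPLIES 1) XOR NOT 1) AND 0) -> 0
  row 19 [10011]: (((0 IMPLIES 1) XOR NOT 1) AND 0) -> 0
  row 20 [10100]: (((0 IMPLIES 0) XOR NOT 0) AND 1) -> 0
  row 21 [10101]: (((0 IMPLIES 0) XOR NOT 0) AND 1) -> 0
  row 22 [10110]: (((0 IMPLIES 1) XOR NOT 1) AND 1) -> 1
  row 23 [10111]: (((0 IMPLIES 1) XOR NOT 1) AND 1) -> 1
  row 24 [11000]: (((1 IMPLIES 0) XOR NOT 0) AND 0) -> 0
  row 25 [11001]: (((1 IMPLIES 0) XOR NOT 0) AND 0) -> 0
  row 26 [11010]: (((1 IMPLIES 1) XOR NOT 1) AND 0) -> 0
  row 27 [11011]: (((1 IMPLIES 1) XOR NOT 1) AND 0) -> 0
  row 28 [11100]: (((1 IMPLIES 0) XOR NOT 0) AND 1) -> 1
  row 29 [11101]: (((1 IMPLIES 0) XOR NOT 0) AND 1) -> 1
  row 30 [11110]: (((1 IMPLIES 1) XOR NOT 1) AND 1) -> 1
  row 31 [11111]: (((1 IMPLIES 1) XOR NOT 1) AND 1) -> 1
Full result column, 8 rows per line (x1,x2 fixed per line; x3,x4,x5 runs 000..111 left to right):
  rows 0-7 [x1,x2=00]: 00000011  (ones: 2)
  rows 8-15 [x1,x2=01]: 00001111  (ones: 4)
  rows 16-23 [x1,x2=10]: 00000011  (ones: 2)
  rows 24-31 [x1,x2=11]: 00001111  (ones: 4)
Count of 1-rows = 2+4+2+4 = 12

12


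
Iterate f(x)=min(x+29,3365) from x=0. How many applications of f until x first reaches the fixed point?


Step 1: x=0, cap=3365, increment=29
Step 2: x grows by 29 each step until capped at 3365; fixed point is x=3365
Step 3: iterations = ceil(3365/29) = 117

117


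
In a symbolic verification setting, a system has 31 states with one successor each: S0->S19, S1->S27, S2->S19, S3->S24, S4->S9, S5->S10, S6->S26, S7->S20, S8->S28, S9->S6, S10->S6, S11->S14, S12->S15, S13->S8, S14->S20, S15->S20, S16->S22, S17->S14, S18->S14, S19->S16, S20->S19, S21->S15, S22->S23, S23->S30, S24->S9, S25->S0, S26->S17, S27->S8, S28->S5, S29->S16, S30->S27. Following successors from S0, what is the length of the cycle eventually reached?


Trace from S0 until a state repeats:
  S0 -> S19 -> S16 -> S22 -> S23 -> S30 -> S27 -> S8 -> S28 -> S5 -> S10 -> S6 -> S26 -> S17 -> S14 -> S20 -> S19
S19 first seen at step 1, revisited at step 16.
Cycle length = 16 - 1 = 15

15


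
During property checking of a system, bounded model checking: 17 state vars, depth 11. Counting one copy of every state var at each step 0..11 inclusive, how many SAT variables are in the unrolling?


BMC unrolls to depth k, creating one copy of each state var for steps 0..k.
Step count = 11 + 1 = 12 (steps 0 through 11)
Vars per step = 17
Total = 17 * 12 = 204

204


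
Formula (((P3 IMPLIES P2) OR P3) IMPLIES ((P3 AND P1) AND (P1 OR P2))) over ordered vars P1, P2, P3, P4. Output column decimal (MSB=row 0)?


Formula: (((P3 IMPLIES P2) OR P3) IMPLIES ((P3 AND P1) AND (P1 OR P2))) over P1, P2, P3, P4 (16 rows)
Evaluate each row (bits = P1,P2,P3,P4, MSB first):
  row 0 [0000]: (((0 IMPLIES 0) OR 0) IMPLIES ((0 AND 0) AND (0 OR 0))) -> 0
  row 1 [0001]: (((0 IMPLIES 0) OR 0) IMPLIES ((0 AND 0) AND (0 OR 0))) -> 0
  row 2 [0010]: (((1 IMPLIES 0) OR 1) IMPLIES ((1 AND 0) AND (0 OR 0))) -> 0
  row 3 [0011]: (((1 IMPLIES 0) OR 1) IMPLIES ((1 AND 0) AND (0 OR 0))) -> 0
  row 4 [0100]: (((0 IMPLIES 1) OR 0) IMPLIES ((0 AND 0) AND (0 OR 1))) -> 0
  row 5 [0101]: (((0 IMPLIES 1) OR 0) IMPLIES ((0 AND 0) AND (0 OR 1))) -> 0
  row 6 [0110]: (((1 IMPLIES 1) OR 1) IMPLIES ((1 AND 0) AND (0 OR 1))) -> 0
  row 7 [0111]: (((1 IMPLIES 1) OR 1) IMPLIES ((1 AND 0) AND (0 OR 1))) -> 0
  row 8 [1000]: (((0 IMPLIES 0) OR 0) IMPLIES ((0 AND 1) AND (1 OR 0))) -> 0
  row 9 [1001]: (((0 IMPLIES 0) OR 0) IMPLIES ((0 AND 1) AND (1 OR 0))) -> 0
  row 10 [1010]: (((1 IMPLIES 0) OR 1) IMPLIES ((1 AND 1) AND (1 OR 0))) -> 1
  row 11 [1011]: (((1 IMPLIES 0) OR 1) IMPLIES ((1 AND 1) AND (1 OR 0))) -> 1
  row 12 [1100]: (((0 IMPLIES 1) OR 0) IMPLIES ((0 AND 1) AND (1 OR 1))) -> 0
  row 13 [1101]: (((0 IMPLIES 1) OR 0) IMPLIES ((0 AND 1) AND (1 OR 1))) -> 0
  row 14 [1110]: (((1 IMPLIES 1) OR 1) IMPLIES ((1 AND 1) AND (1 OR 1))) -> 1
  row 15 [1111]: (((1 IMPLIES 1) OR 1) IMPLIES ((1 AND 1) AND (1 OR 1))) -> 1
Full result column, 4 rows per line (P1,P2 fixed per line; P3,P4 runs 00..11 left to right):
  rows 0-3 [P1,P2=00]: 0000  = hex 0
  rows 4-7 [P1,P2=01]: 0000  = hex 0
  rows 8-11 [P1,P2=10]: 0011  = hex 3
  rows 12-15 [P1,P2=11]: 0011  = hex 3
Output column (row 0 .. row 15) = 0000000000110011
Output column grouped in 4s = 0000 0000 0011 0011 = 0x0033
Convert to decimal digit by digit (value = value*16 + digit):
  0 -> 0
  0*16 + 0 = 0
  0*16 + 3 = 3
  3*16 + 3 = 51
Decimal = 51

51


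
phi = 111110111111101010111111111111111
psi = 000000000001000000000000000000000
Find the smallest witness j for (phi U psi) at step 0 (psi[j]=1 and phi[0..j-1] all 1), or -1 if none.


(phi U psi) at 0: need smallest j with psi[j]=1 and phi[i]=1 for all i in [0,j).
Scan from step 0:
  step 0: phi=1, psi=0 -> continue
  step 1: phi=1, psi=0 -> continue
  step 2: phi=1, psi=0 -> continue
  step 3: phi=1, psi=0 -> continue
  step 5: phi=0 -> phi-prefix broken from here
  step 11: psi=1 but phi already failed -> not a witness
  end of trace: no witness -> -1
Witness step = -1

-1


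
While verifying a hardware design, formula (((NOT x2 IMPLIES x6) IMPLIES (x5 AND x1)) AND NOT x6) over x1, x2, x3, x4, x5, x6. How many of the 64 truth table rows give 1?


Formula: (((NOT x2 IMPLIES x6) IMPLIES (x5 AND x1)) AND NOT x6) over 6 vars (64 rows)
Evaluate each row (x1, x2, x3, x4, x5, x6 as bits, MSB first):
  row 0 [000000]: (((NOT 0 IMPLIES 0) IMPLIES (0 AND 0)) AND NOT 0) -> 1
  row 1 [000001]: (((NOT 0 IMPLIES 1) IMPLIES (0 AND 0)) AND NOT 1) -> 0
  row 2 [000010]: (((NOT 0 IMPLIES 0) IMPLIES (1 AND 0)) AND NOT 0) -> 1
  row 3 [000011]: (((NOT 0 IMPLIES 1) IMPLIES (1 AND 0)) AND NOT 1) -> 0
  row 4 [000100]: (((NOT 0 IMPLIES 0) IMPLIES (0 AND 0)) AND NOT 0) -> 1
  (every remaining row is evaluated the same way; all 64 results are listed next)
Full result column, 8 rows per line (x1,x2,x3 fixed per line; x4,x5,x6 runs 000..111 left to right):
  rows 0-7 [x1,x2,x3=000]: 10101010  (ones: 4)
  rows 8-15 [x1,x2,x3=001]: 10101010  (ones: 4)
  rows 16-23 [x1,x2,x3=010]: 00000000  (ones: 0)
  rows 24-31 [x1,x2,x3=011]: 00000000  (ones: 0)
  rows 32-39 [x1,x2,x3=100]: 10101010  (ones: 4)
  rows 40-47 [x1,x2,x3=101]: 10101010  (ones: 4)
  rows 48-55 [x1,x2,x3=110]: 00100010  (ones: 2)
  rows 56-63 [x1,x2,x3=111]: 00100010  (ones: 2)
Count of 1-rows = 4+4+0+0+4+4+2+2 = 20

20


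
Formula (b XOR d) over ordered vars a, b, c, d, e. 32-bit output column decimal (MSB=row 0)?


Formula: (b XOR d) over a, b, c, d, e (32 rows)
Evaluate each row (bits = a,b,c,d,e, MSB first):
  row 0 [00000]: (0 XOR 0) -> 0
  row 1 [00001]: (0 XOR 0) -> 0
  row 2 [00010]: (0 XOR 1) -> 1
  row 3 [00011]: (0 XOR 1) -> 1
  row 4 [00100]: (0 XOR 0) -> 0
  row 5 [00101]: (0 XOR 0) -> 0
  row 6 [00110]: (0 XOR 1) -> 1
  row 7 [00111]: (0 XOR 1) -> 1
  row 8 [01000]: (1 XOR 0) -> 1
  row 9 [01001]: (1 XOR 0) -> 1
  row 10 [01010]: (1 XOR 1) -> 0
  row 11 [01011]: (1 XOR 1) -> 0
  row 12 [01100]: (1 XOR 0) -> 1
  row 13 [01101]: (1 XOR 0) -> 1
  row 14 [01110]: (1 XOR 1) -> 0
  row 15 [01111]: (1 XOR 1) -> 0
  row 16 [10000]: (0 XOR 0) -> 0
  row 17 [10001]: (0 XOR 0) -> 0
  row 18 [10010]: (0 XOR 1) -> 1
  row 19 [10011]: (0 XOR 1) -> 1
  row 20 [10100]: (0 XOR 0) -> 0
  row 21 [10101]: (0 XOR 0) -> 0
  row 22 [10110]: (0 XOR 1) -> 1
  row 23 [10111]: (0 XOR 1) -> 1
  row 24 [11000]: (1 XOR 0) -> 1
  row 25 [11001]: (1 XOR 0) -> 1
  row 26 [11010]: (1 XOR 1) -> 0
  row 27 [11011]: (1 XOR 1) -> 0
  row 28 [11100]: (1 XOR 0) -> 1
  row 29 [11101]: (1 XOR 0) -> 1
  row 30 [11110]: (1 XOR 1) -> 0
  row 31 [11111]: (1 XOR 1) -> 0
Full result column, 4 rows per line (a,b,c fixed per line; d,e runs 00..11 left to right):
  rows 0-3 [a,b,c=000]: 0011  = hex 3
  rows 4-7 [a,b,c=001]: 0011  = hex 3
  rows 8-11 [a,b,c=010]: 1100  = hex C
  rows 12-15 [a,b,c=011]: 1100  = hex C
  rows 16-19 [a,b,c=100]: 0011  = hex 3
  rows 20-23 [a,b,c=101]: 0011  = hex 3
  rows 24-27 [a,b,c=110]: 1100  = hex C
  rows 28-31 [a,b,c=111]: 1100  = hex C
Output column (row 0 .. row 31) = 00110011110011000011001111001100
Output column grouped in 4s = 0011 0011 1100 1100 0011 0011 1100 1100 = 0x33CC33CC
Convert to decimal digit by digit (value = value*16 + digit):
  3 -> 3
  3*16 + 3 = 51
  51*16 + 12 (C) = 828
  828*16 + 12 (C) = 13260
  13260*16 + 3 = 212163
  212163*16 + 3 = 3394611
  3394611*16 + 12 (C) = 54313788
  54313788*16 + 12 (C) = 869020620
Decimal = 869020620

869020620


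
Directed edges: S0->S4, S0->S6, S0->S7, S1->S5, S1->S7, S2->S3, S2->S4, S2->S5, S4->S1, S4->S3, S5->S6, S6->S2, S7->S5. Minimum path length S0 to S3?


BFS layer-by-layer from S0:
  dist 0: {S0}
  dist 1: {S4, S6, S7}
  dist 2: {S1, S2, S3, S5}
  -> S3 reached at distance 2
Shortest path length = 2

2


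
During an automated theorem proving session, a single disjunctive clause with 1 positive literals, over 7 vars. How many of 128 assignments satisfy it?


Step 1: Total=2^7=128
Step 2: Unsat when all 1 false: 2^6=64
Step 3: Sat=128-64=64

64


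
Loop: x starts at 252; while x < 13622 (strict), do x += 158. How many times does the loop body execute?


Step 1: x goes from 252 toward 13622 by 158; the body runs while x<13622, so iterations = ceil((bound-start)/step)
Step 2: Distance=13370
Step 3: ceil(13370/158)=85

85


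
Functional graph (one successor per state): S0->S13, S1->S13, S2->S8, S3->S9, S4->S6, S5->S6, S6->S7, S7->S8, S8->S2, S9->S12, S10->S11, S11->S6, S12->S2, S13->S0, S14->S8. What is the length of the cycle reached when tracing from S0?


Trace from S0 until a state repeats:
  S0 -> S13 -> S0
S0 first seen at step 0, revisited at step 2.
Cycle length = 2 - 0 = 2

2


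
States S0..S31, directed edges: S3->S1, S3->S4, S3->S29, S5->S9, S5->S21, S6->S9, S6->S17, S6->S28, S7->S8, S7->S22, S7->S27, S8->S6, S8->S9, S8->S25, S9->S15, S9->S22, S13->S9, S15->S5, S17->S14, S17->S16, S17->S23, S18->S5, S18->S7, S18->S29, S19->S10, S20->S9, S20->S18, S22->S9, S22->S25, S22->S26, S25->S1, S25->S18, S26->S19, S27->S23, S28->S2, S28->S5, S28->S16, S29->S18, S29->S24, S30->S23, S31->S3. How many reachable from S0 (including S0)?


BFS from S0:
  layer 0: {S0}
Reachable set: {S0}
Count = 1

1


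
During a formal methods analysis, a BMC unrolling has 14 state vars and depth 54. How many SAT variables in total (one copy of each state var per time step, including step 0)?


BMC unrolls to depth k, creating one copy of each state var for steps 0..k.
Step count = 54 + 1 = 55 (steps 0 through 54)
Vars per step = 14
Total = 14 * 55 = 770

770


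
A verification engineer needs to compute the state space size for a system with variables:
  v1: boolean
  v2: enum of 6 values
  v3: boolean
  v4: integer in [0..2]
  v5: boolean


State space = product of domain sizes of all variables.
Domain sizes:
  v1 (boolean): 2
  v2 (enum of 6 values): 6
  v3 (boolean): 2
  v4 (integer in [0..2]): 3
  v5 (boolean): 2
Product = 2 * 6 * 2 * 3 * 2 = 144

144


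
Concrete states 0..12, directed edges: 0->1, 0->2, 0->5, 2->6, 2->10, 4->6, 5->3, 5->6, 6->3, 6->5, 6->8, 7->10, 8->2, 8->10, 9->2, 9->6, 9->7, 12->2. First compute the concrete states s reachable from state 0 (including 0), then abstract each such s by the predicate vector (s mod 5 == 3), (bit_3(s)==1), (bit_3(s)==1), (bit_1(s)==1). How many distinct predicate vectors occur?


BFS from 0:
Concrete reachable: {0, 1, 2, 3, 5, 6, 8, 10}
Abstract via predicates (s mod 5 == 3), (bit_3(s)==1), (bit_3(s)==1), (bit_1(s)==1):
  (0,0,0,0) <- {0, 1, 5}
  (0,0,0,1) <- {2, 6}
  (0,1,1,1) <- {10}
  (1,0,0,1) <- {3}
  (1,1,1,0) <- {8}
Distinct abstract states = 5

5


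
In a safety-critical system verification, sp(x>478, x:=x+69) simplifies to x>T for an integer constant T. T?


Formula: sp(P, x:=E) = exists old_x. (x = E[old_x/x]) AND P[old_x/x] (old_x is the value of x before the assignment; eliminate old_x by solving x = E[old_x/x] for old_x)
Step 1: Precondition P: x>478, i.e. old_x > 478
Step 2: Assignment gives x = old_x + 69, so old_x = x - 69
Step 3: Substitute into P: x - 69 > 478
Step 4: Simplify: x > 478+69 = 547

547


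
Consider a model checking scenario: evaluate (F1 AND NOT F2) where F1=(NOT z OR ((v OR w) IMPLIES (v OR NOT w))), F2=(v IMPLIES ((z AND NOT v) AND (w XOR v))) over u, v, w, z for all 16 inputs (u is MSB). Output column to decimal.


F1 = (NOT z OR ((v OR w) IMPLIES (v OR NOT w)))
F2 = (v IMPLIES ((z AND NOT v) AND (w XOR v)))
Counterexample to F1=>F2 is where F1=1 and F2=0.
Evaluate each row (bits = u,v,w,z, MSB first):
  row 0 [0000]: F1=1 F2=1 -> F1&~F2 -> 0
  row 1 [0001]: F1=1 F2=1 -> F1&~F2 -> 0
  row 2 [0010]: F1=1 F2=1 -> F1&~F2 -> 0
  row 3 [0011]: F1=0 F2=1 -> F1&~F2 -> 0
  row 4 [0100]: F1=1 F2=0 -> F1&~F2 -> 1
  row 5 [0101]: F1=1 F2=0 -> F1&~F2 -> 1
  row 6 [0110]: F1=1 F2=0 -> F1&~F2 -> 1
  row 7 [0111]: F1=1 F2=0 -> F1&~F2 -> 1
  row 8 [1000]: F1=1 F2=1 -> F1&~F2 -> 0
  row 9 [1001]: F1=1 F2=1 -> F1&~F2 -> 0
  row 10 [1010]: F1=1 F2=1 -> F1&~F2 -> 0
  row 11 [1011]: F1=0 F2=1 -> F1&~F2 -> 0
  row 12 [1100]: F1=1 F2=0 -> F1&~F2 -> 1
  row 13 [1101]: F1=1 F2=0 -> F1&~F2 -> 1
  row 14 [1110]: F1=1 F2=0 -> F1&~F2 -> 1
  row 15 [1111]: F1=1 F2=0 -> F1&~F2 -> 1
Full result column, 4 rows per line (u,v fixed per line; w,z runs 00..11 left to right):
  rows 0-3 [u,v=00]: 0000  = hex 0
  rows 4-7 [u,v=01]: 1111  = hex F
  rows 8-11 [u,v=10]: 0000  = hex 0
  rows 12-15 [u,v=11]: 1111  = hex F
Counterexample vector (row 0 .. row 15) = 0000111100001111
Output column grouped in 4s = 0000 1111 0000 1111 = 0x0F0F
Convert to decimal digit by digit (value = value*16 + digit):
  0 -> 0
  0*16 + 15 (F) = 15
  15*16 + 0 = 240
  240*16 + 15 (F) = 3855
Decimal = 3855

3855


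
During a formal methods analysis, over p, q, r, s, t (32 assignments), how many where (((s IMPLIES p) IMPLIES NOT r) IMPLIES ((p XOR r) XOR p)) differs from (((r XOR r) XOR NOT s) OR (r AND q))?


F1 = (((s IMPLIES p) IMPLIES NOT r) IMPLIES ((p XOR r) XOR p))
F2 = (((r XOR r) XOR NOT s) OR (r AND q))
Evaluate both on each of 32 rows (bits = p,q,r,s,t):
  row 0 [00000]: F1=0 F2=1 (differ) -> 1
  row 1 [00001]: F1=0 F2=1 (differ) -> 1
  row 2 [00010]: F1=0 F2=0 -> 0
  row 3 [00011]: F1=0 F2=0 -> 0
  row 4 [00100]: F1=1 F2=1 -> 0
  row 5 [00101]: F1=1 F2=1 -> 0
  row 6 [00110]: F1=1 F2=0 (differ) -> 1
  row 7 [00111]: F1=1 F2=0 (differ) -> 1
  row 8 [01000]: F1=0 F2=1 (differ) -> 1
  row 9 [01001]: F1=0 F2=1 (differ) -> 1
  row 10 [01010]: F1=0 F2=0 -> 0
  row 11 [01011]: F1=0 F2=0 -> 0
  row 12 [01100]: F1=1 F2=1 -> 0
  row 13 [01101]: F1=1 F2=1 -> 0
  row 14 [01110]: F1=1 F2=1 -> 0
  row 15 [01111]: F1=1 F2=1 -> 0
  row 16 [10000]: F1=0 F2=1 (differ) -> 1
  row 17 [10001]: F1=0 F2=1 (differ) -> 1
  row 18 [10010]: F1=0 F2=0 -> 0
  row 19 [10011]: F1=0 F2=0 -> 0
  row 20 [10100]: F1=1 F2=1 -> 0
  row 21 [10101]: F1=1 F2=1 -> 0
  row 22 [10110]: F1=1 F2=0 (differ) -> 1
  row 23 [10111]: F1=1 F2=0 (differ) -> 1
  row 24 [11000]: F1=0 F2=1 (differ) -> 1
  row 25 [11001]: F1=0 F2=1 (differ) -> 1
  row 26 [11010]: F1=0 F2=0 -> 0
  row 27 [11011]: F1=0 F2=0 -> 0
  row 28 [11100]: F1=1 F2=1 -> 0
  row 29 [11101]: F1=1 F2=1 -> 0
  row 30 [11110]: F1=1 F2=1 -> 0
  row 31 [11111]: F1=1 F2=1 -> 0
Full result column, 8 rows per line (p,q fixed per line; r,s,t runs 000..111 left to right):
  rows 0-7 [p,q=00]: 11000011  (ones: 4)
  rows 8-15 [p,q=01]: 11000000  (ones: 2)
  rows 16-23 [p,q=10]: 11000011  (ones: 4)
  rows 24-31 [p,q=11]: 11000000  (ones: 2)
Disagreements = 4+2+4+2 = 12

12


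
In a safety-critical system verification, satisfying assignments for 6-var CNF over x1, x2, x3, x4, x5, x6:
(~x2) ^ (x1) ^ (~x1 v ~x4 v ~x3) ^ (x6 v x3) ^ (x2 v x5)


CNF with 5 clauses over 6 vars (64 assignments).
An assignment satisfies CNF iff every clause has >=1 true literal.
Check each row (bits = x1,x2,x3,x4,x5,x6; clause T/F shown):
  row 0 [000000]: clauses=TFTFF -> 0
  row 1 [000001]: clauses=TFTTF -> 0
  row 2 [000010]: clauses=TFTFT -> 0
  row 3 [000011]: clauses=TFTTT -> 0
  row 4 [000100]: clauses=TFTFF -> 0
  (every remaining row is evaluated the same way; all 64 results are listed next)
Full result column, 8 rows per line (x1,x2,x3 fixed per line; x4,x5,x6 runs 000..111 left to right):
  rows 0-7 [x1,x2,x3=000]: 00000000  (ones: 0)
  rows 8-15 [x1,x2,x3=001]: 00000000  (ones: 0)
  rows 16-23 [x1,x2,x3=010]: 00000000  (ones: 0)
  rows 24-31 [x1,x2,x3=011]: 00000000  (ones: 0)
  rows 32-39 [x1,x2,x3=100]: 00010001  (ones: 2)
  rows 40-47 [x1,x2,x3=101]: 00110000  (ones: 2)
  rows 48-55 [x1,x2,x3=110]: 00000000  (ones: 0)
  rows 56-63 [x1,x2,x3=111]: 00000000  (ones: 0)
Satisfying assignments = 0+0+0+0+2+2+0+0 = 4

4


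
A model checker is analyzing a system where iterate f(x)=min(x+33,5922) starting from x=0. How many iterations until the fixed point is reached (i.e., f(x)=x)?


Step 1: x=0, cap=5922, increment=33
Step 2: x grows by 33 each step until capped at 5922; fixed point is x=5922
Step 3: iterations = ceil(5922/33) = 180

180


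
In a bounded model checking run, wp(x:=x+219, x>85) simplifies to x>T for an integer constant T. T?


Formula: wp(x:=E, P) = P[E/x] (substitute E for x in postcondition)
Step 1: Postcondition: x>85
Step 2: Substitute x+219 for x: x+219>85
Step 3: Solve for x: x > 85-219 = -134

-134


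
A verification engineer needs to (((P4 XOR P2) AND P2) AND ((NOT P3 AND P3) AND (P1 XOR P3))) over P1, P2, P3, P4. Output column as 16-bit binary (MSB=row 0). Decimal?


Formula: (((P4 XOR P2) AND P2) AND ((NOT P3 AND P3) AND (P1 XOR P3))) over P1, P2, P3, P4 (16 rows)
Evaluate each row (bits = P1,P2,P3,P4, MSB first):
  row 0 [0000]: (((0 XOR 0) AND 0) AND ((NOT 0 AND 0) AND (0 XOR 0))) -> 0
  row 1 [0001]: (((1 XOR 0) AND 0) AND ((NOT 0 AND 0) AND (0 XOR 0))) -> 0
  row 2 [0010]: (((0 XOR 0) AND 0) AND ((NOT 1 AND 1) AND (0 XOR 1))) -> 0
  row 3 [0011]: (((1 XOR 0) AND 0) AND ((NOT 1 AND 1) AND (0 XOR 1))) -> 0
  row 4 [0100]: (((0 XOR 1) AND 1) AND ((NOT 0 AND 0) AND (0 XOR 0))) -> 0
  row 5 [0101]: (((1 XOR 1) AND 1) AND ((NOT 0 AND 0) AND (0 XOR 0))) -> 0
  row 6 [0110]: (((0 XOR 1) AND 1) AND ((NOT 1 AND 1) AND (0 XOR 1))) -> 0
  row 7 [0111]: (((1 XOR 1) AND 1) AND ((NOT 1 AND 1) AND (0 XOR 1))) -> 0
  row 8 [1000]: (((0 XOR 0) AND 0) AND ((NOT 0 AND 0) AND (1 XOR 0))) -> 0
  row 9 [1001]: (((1 XOR 0) AND 0) AND ((NOT 0 AND 0) AND (1 XOR 0))) -> 0
  row 10 [1010]: (((0 XOR 0) AND 0) AND ((NOT 1 AND 1) AND (1 XOR 1))) -> 0
  row 11 [1011]: (((1 XOR 0) AND 0) AND ((NOT 1 AND 1) AND (1 XOR 1))) -> 0
  row 12 [1100]: (((0 XOR 1) AND 1) AND ((NOT 0 AND 0) AND (1 XOR 0))) -> 0
  row 13 [1101]: (((1 XOR 1) AND 1) AND ((NOT 0 AND 0) AND (1 XOR 0))) -> 0
  row 14 [1110]: (((0 XOR 1) AND 1) AND ((NOT 1 AND 1) AND (1 XOR 1))) -> 0
  row 15 [1111]: (((1 XOR 1) AND 1) AND ((NOT 1 AND 1) AND (1 XOR 1))) -> 0
Full result column, 4 rows per line (P1,P2 fixed per line; P3,P4 runs 00..11 left to right):
  rows 0-3 [P1,P2=00]: 0000  = hex 0
  rows 4-7 [P1,P2=01]: 0000  = hex 0
  rows 8-11 [P1,P2=10]: 0000  = hex 0
  rows 12-15 [P1,P2=11]: 0000  = hex 0
Output column (row 0 .. row 15) = 0000000000000000
Output column grouped in 4s = 0000 0000 0000 0000 = 0x0000
Convert to decimal digit by digit (value = value*16 + digit):
  0 -> 0
  0*16 + 0 = 0
  0*16 + 0 = 0
  0*16 + 0 = 0
Decimal = 0

0


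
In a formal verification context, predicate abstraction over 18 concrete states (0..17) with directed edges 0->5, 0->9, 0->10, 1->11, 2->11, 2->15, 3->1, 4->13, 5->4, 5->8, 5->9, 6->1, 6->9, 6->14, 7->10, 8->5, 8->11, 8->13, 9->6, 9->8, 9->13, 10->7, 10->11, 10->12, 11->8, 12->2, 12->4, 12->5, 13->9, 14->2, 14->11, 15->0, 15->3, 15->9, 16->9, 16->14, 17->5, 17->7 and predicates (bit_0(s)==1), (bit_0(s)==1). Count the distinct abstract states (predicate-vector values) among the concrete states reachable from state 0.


BFS from 0:
Concrete reachable: {0, 1, 2, 3, 4, 5, 6, 7, 8, 9, 10, 11, 12, 13, 14, 15}
Abstract via predicates (bit_0(s)==1), (bit_0(s)==1):
  (0,0) <- {0, 2, 4, 6, 8, 10, 12, 14}
  (1,1) <- {1, 3, 5, 7, 9, 11, 13, 15}
Distinct abstract states = 2

2


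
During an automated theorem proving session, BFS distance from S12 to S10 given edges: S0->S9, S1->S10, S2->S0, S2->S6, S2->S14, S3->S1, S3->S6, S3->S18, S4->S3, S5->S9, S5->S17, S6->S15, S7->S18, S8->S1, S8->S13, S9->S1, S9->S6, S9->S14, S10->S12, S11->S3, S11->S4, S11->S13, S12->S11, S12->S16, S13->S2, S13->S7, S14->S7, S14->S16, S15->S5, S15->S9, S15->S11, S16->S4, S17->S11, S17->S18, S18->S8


BFS layer-by-layer from S12:
  dist 0: {S12}
  dist 1: {S11, S16}
  dist 2: {S3, S4, S13}
  dist 3: {S1, S2, S6, S7, S18}
  dist 4: {S0, S8, S10, S14, S15}
  -> S10 reached at distance 4
Shortest path length = 4

4


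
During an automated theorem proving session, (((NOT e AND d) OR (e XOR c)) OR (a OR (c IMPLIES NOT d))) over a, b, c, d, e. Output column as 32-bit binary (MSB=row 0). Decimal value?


Formula: (((NOT e AND d) OR (e XOR c)) OR (a OR (c IMPLIES NOT d))) over a, b, c, d, e (32 rows)
Evaluate each row (bits = a,b,c,d,e, MSB first):
  row 0 [00000]: (((NOT 0 AND 0) OR (0 XOR 0)) OR (0 OR (0 IMPLIES NOT 0))) -> 1
  row 1 [00001]: (((NOT 1 AND 0) OR (1 XOR 0)) OR (0 OR (0 IMPLIES NOT 0))) -> 1
  row 2 [00010]: (((NOT 0 AND 1) OR (0 XOR 0)) OR (0 OR (0 IMPLIES NOT 1))) -> 1
  row 3 [00011]: (((NOT 1 AND 1) OR (1 XOR 0)) OR (0 OR (0 IMPLIES NOT 1))) -> 1
  row 4 [00100]: (((NOT 0 AND 0) OR (0 XOR 1)) OR (0 OR (1 IMPLIES NOT 0))) -> 1
  row 5 [00101]: (((NOT 1 AND 0) OR (1 XOR 1)) OR (0 OR (1 IMPLIES NOT 0))) -> 1
  row 6 [00110]: (((NOT 0 AND 1) OR (0 XOR 1)) OR (0 OR (1 IMPLIES NOT 1))) -> 1
  row 7 [00111]: (((NOT 1 AND 1) OR (1 XOR 1)) OR (0 OR (1 IMPLIES NOT 1))) -> 0
  row 8 [01000]: (((NOT 0 AND 0) OR (0 XOR 0)) OR (0 OR (0 IMPLIES NOT 0))) -> 1
  row 9 [01001]: (((NOT 1 AND 0) OR (1 XOR 0)) OR (0 OR (0 IMPLIES NOT 0))) -> 1
  row 10 [01010]: (((NOT 0 AND 1) OR (0 XOR 0)) OR (0 OR (0 IMPLIES NOT 1))) -> 1
  row 11 [01011]: (((NOT 1 AND 1) OR (1 XOR 0)) OR (0 OR (0 IMPLIES NOT 1))) -> 1
  row 12 [01100]: (((NOT 0 AND 0) OR (0 XOR 1)) OR (0 OR (1 IMPLIES NOT 0))) -> 1
  row 13 [01101]: (((NOT 1 AND 0) OR (1 XOR 1)) OR (0 OR (1 IMPLIES NOT 0))) -> 1
  row 14 [01110]: (((NOT 0 AND 1) OR (0 XOR 1)) OR (0 OR (1 IMPLIES NOT 1))) -> 1
  row 15 [01111]: (((NOT 1 AND 1) OR (1 XOR 1)) OR (0 OR (1 IMPLIES NOT 1))) -> 0
  row 16 [10000]: (((NOT 0 AND 0) OR (0 XOR 0)) OR (1 OR (0 IMPLIES NOT 0))) -> 1
  row 17 [10001]: (((NOT 1 AND 0) OR (1 XOR 0)) OR (1 OR (0 IMPLIES NOT 0))) -> 1
  row 18 [10010]: (((NOT 0 AND 1) OR (0 XOR 0)) OR (1 OR (0 IMPLIES NOT 1))) -> 1
  row 19 [10011]: (((NOT 1 AND 1) OR (1 XOR 0)) OR (1 OR (0 IMPLIES NOT 1))) -> 1
  row 20 [10100]: (((NOT 0 AND 0) OR (0 XOR 1)) OR (1 OR (1 IMPLIES NOT 0))) -> 1
  row 21 [10101]: (((NOT 1 AND 0) OR (1 XOR 1)) OR (1 OR (1 IMPLIES NOT 0))) -> 1
  row 22 [10110]: (((NOT 0 AND 1) OR (0 XOR 1)) OR (1 OR (1 IMPLIES NOT 1))) -> 1
  row 23 [10111]: (((NOT 1 AND 1) OR (1 XOR 1)) OR (1 OR (1 IMPLIES NOT 1))) -> 1
  row 24 [11000]: (((NOT 0 AND 0) OR (0 XOR 0)) OR (1 OR (0 IMPLIES NOT 0))) -> 1
  row 25 [11001]: (((NOT 1 AND 0) OR (1 XOR 0)) OR (1 OR (0 IMPLIES NOT 0))) -> 1
  row 26 [11010]: (((NOT 0 AND 1) OR (0 XOR 0)) OR (1 OR (0 IMPLIES NOT 1))) -> 1
  row 27 [11011]: (((NOT 1 AND 1) OR (1 XOR 0)) OR (1 OR (0 IMPLIES NOT 1))) -> 1
  row 28 [11100]: (((NOT 0 AND 0) OR (0 XOR 1)) OR (1 OR (1 IMPLIES NOT 0))) -> 1
  row 29 [11101]: (((NOT 1 AND 0) OR (1 XOR 1)) OR (1 OR (1 IMPLIES NOT 0))) -> 1
  row 30 [11110]: (((NOT 0 AND 1) OR (0 XOR 1)) OR (1 OR (1 IMPLIES NOT 1))) -> 1
  row 31 [11111]: (((NOT 1 AND 1) OR (1 XOR 1)) OR (1 OR (1 IMPLIES NOT 1))) -> 1
Full result column, 4 rows per line (a,b,c fixed per line; d,e runs 00..11 left to right):
  rows 0-3 [a,b,c=000]: 1111  = hex F
  rows 4-7 [a,b,c=001]: 1110  = hex E
  rows 8-11 [a,b,c=010]: 1111  = hex F
  rows 12-15 [a,b,c=011]: 1110  = hex E
  rows 16-19 [a,b,c=100]: 1111  = hex F
  rows 20-23 [a,b,c=101]: 1111  = hex F
  rows 24-27 [a,b,c=110]: 1111  = hex F
  rows 28-31 [a,b,c=111]: 1111  = hex F
Output column (row 0 .. row 31) = 11111110111111101111111111111111
Output column grouped in 4s = 1111 1110 1111 1110 1111 1111 1111 1111 = 0xFEFEFFFF
Convert to decimal digit by digit (value = value*16 + digit):
  F -> 15
  15*16 + 14 (E) = 254
  254*16 + 15 (F) = 4079
  4079*16 + 14 (E) = 65278
  65278*16 + 15 (F) = 1044463
  1044463*16 + 15 (F) = 16711423
  16711423*16 + 15 (F) = 267382783
  267382783*16 + 15 (F) = 4278124543
Decimal = 4278124543

4278124543


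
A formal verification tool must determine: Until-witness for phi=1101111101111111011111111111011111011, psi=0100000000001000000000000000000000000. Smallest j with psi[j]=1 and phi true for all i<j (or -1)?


(phi U psi) at 0: need smallest j with psi[j]=1 and phi[i]=1 for all i in [0,j).
Scan from step 0:
  step 0: phi=1, psi=0 -> continue
  step 1: psi=1 and phi held for [0,1) -> witness found
Witness step = 1

1


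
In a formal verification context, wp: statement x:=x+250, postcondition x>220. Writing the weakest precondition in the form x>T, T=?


Formula: wp(x:=E, P) = P[E/x] (substitute E for x in postcondition)
Step 1: Postcondition: x>220
Step 2: Substitute x+250 for x: x+250>220
Step 3: Solve for x: x > 220-250 = -30

-30


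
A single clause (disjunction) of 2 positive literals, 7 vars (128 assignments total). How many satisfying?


Step 1: Total=2^7=128
Step 2: Unsat when all 2 false: 2^5=32
Step 3: Sat=128-32=96

96


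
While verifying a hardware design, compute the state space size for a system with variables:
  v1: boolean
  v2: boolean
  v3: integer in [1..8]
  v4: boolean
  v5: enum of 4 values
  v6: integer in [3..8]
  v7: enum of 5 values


State space = product of domain sizes of all variables.
Domain sizes:
  v1 (boolean): 2
  v2 (boolean): 2
  v3 (integer in [1..8]): 8
  v4 (boolean): 2
  v5 (enum of 4 values): 4
  v6 (integer in [3..8]): 6
  v7 (enum of 5 values): 5
Product = 2 * 2 * 8 * 2 * 4 * 6 * 5 = 7680

7680


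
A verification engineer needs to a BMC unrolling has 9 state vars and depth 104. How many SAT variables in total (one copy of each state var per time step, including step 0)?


BMC unrolls to depth k, creating one copy of each state var for steps 0..k.
Step count = 104 + 1 = 105 (steps 0 through 104)
Vars per step = 9
Total = 9 * 105 = 945

945


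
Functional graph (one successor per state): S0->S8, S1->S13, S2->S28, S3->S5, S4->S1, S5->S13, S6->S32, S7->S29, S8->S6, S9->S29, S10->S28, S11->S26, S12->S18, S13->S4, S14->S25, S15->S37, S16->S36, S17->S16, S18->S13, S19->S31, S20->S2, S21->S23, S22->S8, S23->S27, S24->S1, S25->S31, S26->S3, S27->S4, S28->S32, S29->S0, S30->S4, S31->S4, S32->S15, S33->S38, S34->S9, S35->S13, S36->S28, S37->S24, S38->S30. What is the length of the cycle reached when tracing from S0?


Trace from S0 until a state repeats:
  S0 -> S8 -> S6 -> S32 -> S15 -> S37 -> S24 -> S1 -> S13 -> S4 -> S1
S1 first seen at step 7, revisited at step 10.
Cycle length = 10 - 7 = 3

3


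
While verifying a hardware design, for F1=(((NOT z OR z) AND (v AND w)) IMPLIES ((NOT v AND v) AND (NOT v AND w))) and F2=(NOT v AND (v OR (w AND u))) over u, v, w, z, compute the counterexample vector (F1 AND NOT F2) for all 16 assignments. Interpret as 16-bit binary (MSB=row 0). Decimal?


F1 = (((NOT z OR z) AND (v AND w)) IMPLIES ((NOT v AND v) AND (NOT v AND w)))
F2 = (NOT v AND (v OR (w AND u)))
Counterexample to F1=>F2 is where F1=1 and F2=0.
Evaluate each row (bits = u,v,w,z, MSB first):
  row 0 [0000]: F1=1 F2=0 -> F1&~F2 -> 1
  row 1 [0001]: F1=1 F2=0 -> F1&~F2 -> 1
  row 2 [0010]: F1=1 F2=0 -> F1&~F2 -> 1
  row 3 [0011]: F1=1 F2=0 -> F1&~F2 -> 1
  row 4 [0100]: F1=1 F2=0 -> F1&~F2 -> 1
  row 5 [0101]: F1=1 F2=0 -> F1&~F2 -> 1
  row 6 [0110]: F1=0 F2=0 -> F1&~F2 -> 0
  row 7 [0111]: F1=0 F2=0 -> F1&~F2 -> 0
  row 8 [1000]: F1=1 F2=0 -> F1&~F2 -> 1
  row 9 [1001]: F1=1 F2=0 -> F1&~F2 -> 1
  row 10 [1010]: F1=1 F2=1 -> F1&~F2 -> 0
  row 11 [1011]: F1=1 F2=1 -> F1&~F2 -> 0
  row 12 [1100]: F1=1 F2=0 -> F1&~F2 -> 1
  row 13 [1101]: F1=1 F2=0 -> F1&~F2 -> 1
  row 14 [1110]: F1=0 F2=0 -> F1&~F2 -> 0
  row 15 [1111]: F1=0 F2=0 -> F1&~F2 -> 0
Full result column, 4 rows per line (u,v fixed per line; w,z runs 00..11 left to right):
  rows 0-3 [u,v=00]: 1111  = hex F
  rows 4-7 [u,v=01]: 1100  = hex C
  rows 8-11 [u,v=10]: 1100  = hex C
  rows 12-15 [u,v=11]: 1100  = hex C
Counterexample vector (row 0 .. row 15) = 1111110011001100
Output column grouped in 4s = 1111 1100 1100 1100 = 0xFCCC
Convert to decimal digit by digit (value = value*16 + digit):
  F -> 15
  15*16 + 12 (C) = 252
  252*16 + 12 (C) = 4044
  4044*16 + 12 (C) = 64716
Decimal = 64716

64716


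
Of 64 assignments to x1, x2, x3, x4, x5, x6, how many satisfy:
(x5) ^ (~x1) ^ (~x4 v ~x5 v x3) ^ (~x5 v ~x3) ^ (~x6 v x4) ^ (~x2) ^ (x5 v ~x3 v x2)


CNF with 7 clauses over 6 vars (64 assignments).
An assignment satisfies CNF iff every clause has >=1 true literal.
Check each row (bits = x1,x2,x3,x4,x5,x6; clause T/F shown):
  row 0 [000000]: clauses=FTTTTTT -> 0
  row 1 [000001]: clauses=FTTTFTT -> 0
  row 2 [000010]: clauses=TTTTTTT -> 1
  row 3 [000011]: clauses=TTTTFTT -> 0
  row 4 [000100]: clauses=FTTTTTT -> 0
  (every remaining row is evaluated the same way; all 64 results are listed next)
Full result column, 8 rows per line (x1,x2,x3 fixed per line; x4,x5,x6 runs 000..111 left to right):
  rows 0-7 [x1,x2,x3=000]: 00100000  (ones: 1)
  rows 8-15 [x1,x2,x3=001]: 00000000  (ones: 0)
  rows 16-23 [x1,x2,x3=010]: 00000000  (ones: 0)
  rows 24-31 [x1,x2,x3=011]: 00000000  (ones: 0)
  rows 32-39 [x1,x2,x3=100]: 00000000  (ones: 0)
  rows 40-47 [x1,x2,x3=101]: 00000000  (ones: 0)
  rows 48-55 [x1,x2,x3=110]: 00000000  (ones: 0)
  rows 56-63 [x1,x2,x3=111]: 00000000  (ones: 0)
Satisfying assignments = 1+0+0+0+0+0+0+0 = 1

1


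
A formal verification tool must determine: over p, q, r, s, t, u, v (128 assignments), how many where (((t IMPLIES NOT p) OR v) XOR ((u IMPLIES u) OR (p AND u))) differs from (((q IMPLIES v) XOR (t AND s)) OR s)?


F1 = (((t IMPLIES NOT p) OR v) XOR ((u IMPLIES u) OR (p AND u)))
F2 = (((q IMPLIES v) XOR (t AND s)) OR s)
Evaluate both on each of 128 rows (bits = p,q,r,s,t,u,v):
  row 0 [0000000]: F1=0 F2=1 (differ) -> 1
  row 1 [0000001]: F1=0 F2=1 (differ) -> 1
  row 2 [0000010]: F1=0 F2=1 (differ) -> 1
  row 3 [0000011]: F1=0 F2=1 (differ) -> 1
  row 4 [0000100]: F1=0 F2=1 (differ) -> 1
  (every remaining row is evaluated the same way; all 128 results are listed next)
Full result column, 8 rows per line (p,q,r,s fixed per line; t,u,v runs 000..111 left to right):
  rows 0-7 [p,q,r,s=0000]: 11111111  (ones: 8)
  rows 8-15 [p,q,r,s=0001]: 11111111  (ones: 8)
  rows 16-23 [p,q,r,s=0010]: 11111111  (ones: 8)
  rows 24-31 [p,q,r,s=0011]: 11111111  (ones: 8)
  rows 32-39 [p,q,r,s=0100]: 01010101  (ones: 4)
  rows 40-47 [p,q,r,s=0101]: 11111111  (ones: 8)
  rows 48-55 [p,q,r,s=0110]: 01010101  (ones: 4)
  rows 56-63 [p,q,r,s=0111]: 11111111  (ones: 8)
  rows 64-71 [p,q,r,s=1000]: 11110101  (ones: 6)
  rows 72-79 [p,q,r,s=1001]: 11110101  (ones: 6)
  rows 80-87 [p,q,r,s=1010]: 11110101  (ones: 6)
  rows 88-95 [p,q,r,s=1011]: 11110101  (ones: 6)
  rows 96-103 [p,q,r,s=1100]: 01011111  (ones: 6)
  rows 104-111 [p,q,r,s=1101]: 11110101  (ones: 6)
  rows 112-119 [p,q,r,s=1110]: 01011111  (ones: 6)
  rows 120-127 [p,q,r,s=1111]: 11110101  (ones: 6)
Disagreements = 8+8+8+8+4+8+4+8+6+6+6+6+6+6+6+6 = 104

104


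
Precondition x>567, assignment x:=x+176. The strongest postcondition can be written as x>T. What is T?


Formula: sp(P, x:=E) = exists old_x. (x = E[old_x/x]) AND P[old_x/x] (old_x is the value of x before the assignment; eliminate old_x by solving x = E[old_x/x] for old_x)
Step 1: Precondition P: x>567, i.e. old_x > 567
Step 2: Assignment gives x = old_x + 176, so old_x = x - 176
Step 3: Substitute into P: x - 176 > 567
Step 4: Simplify: x > 567+176 = 743

743


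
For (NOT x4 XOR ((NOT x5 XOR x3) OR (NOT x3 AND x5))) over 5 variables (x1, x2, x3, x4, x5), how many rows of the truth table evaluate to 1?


Formula: (NOT x4 XOR ((NOT x5 XOR x3) OR (NOT x3 AND x5))) over 5 vars (32 rows)
Evaluate each row (x1, x2, x3, x4, x5 as bits, MSB first):
  row 0 [00000]: (NOT 0 XOR ((NOT 0 XOR 0) OR (NOT 0 AND 0))) -> 0
  row 1 [00001]: (NOT 0 XOR ((NOT 1 XOR 0) OR (NOT 0 AND 1))) -> 0
  row 2 [00010]: (NOT 1 XOR ((NOT 0 XOR 0) OR (NOT 0 AND 0))) -> 1
  row 3 [00011]: (NOT 1 XOR ((NOT 1 XOR 0) OR (NOT 0 AND 1))) -> 1
  row 4 [00100]: (NOT 0 XOR ((NOT 0 XOR 1) OR (NOT 1 AND 0))) -> 1
  row 5 [00101]: (NOT 0 XOR ((NOT 1 XOR 1) OR (NOT 1 AND 1))) -> 0
  row 6 [00110]: (NOT 1 XOR ((NOT 0 XOR 1) OR (NOT 1 AND 0))) -> 0
  row 7 [00111]: (NOT 1 XOR ((NOT 1 XOR 1) OR (NOT 1 AND 1))) -> 1
  row 8 [01000]: (NOT 0 XOR ((NOT 0 XOR 0) OR (NOT 0 AND 0))) -> 0
  row 9 [01001]: (NOT 0 XOR ((NOT 1 XOR 0) OR (NOT 0 AND 1))) -> 0
  row 10 [01010]: (NOT 1 XOR ((NOT 0 XOR 0) OR (NOT 0 AND 0))) -> 1
  row 11 [01011]: (NOT 1 XOR ((NOT 1 XOR 0) OR (NOT 0 AND 1))) -> 1
  row 12 [01100]: (NOT 0 XOR ((NOT 0 XOR 1) OR (NOT 1 AND 0))) -> 1
  row 13 [01101]: (NOT 0 XOR ((NOT 1 XOR 1) OR (NOT 1 AND 1))) -> 0
  row 14 [01110]: (NOT 1 XOR ((NOT 0 XOR 1) OR (NOT 1 AND 0))) -> 0
  row 15 [01111]: (NOT 1 XOR ((NOT 1 XOR 1) OR (NOT 1 AND 1))) -> 1
  row 16 [10000]: (NOT 0 XOR ((NOT 0 XOR 0) OR (NOT 0 AND 0))) -> 0
  row 17 [10001]: (NOT 0 XOR ((NOT 1 XOR 0) OR (NOT 0 AND 1))) -> 0
  row 18 [10010]: (NOT 1 XOR ((NOT 0 XOR 0) OR (NOT 0 AND 0))) -> 1
  row 19 [10011]: (NOT 1 XOR ((NOT 1 XOR 0) OR (NOT 0 AND 1))) -> 1
  row 20 [10100]: (NOT 0 XOR ((NOT 0 XOR 1) OR (NOT 1 AND 0))) -> 1
  row 21 [10101]: (NOT 0 XOR ((NOT 1 XOR 1) OR (NOT 1 AND 1))) -> 0
  row 22 [10110]: (NOT 1 XOR ((NOT 0 XOR 1) OR (NOT 1 AND 0))) -> 0
  row 23 [10111]: (NOT 1 XOR ((NOT 1 XOR 1) OR (NOT 1 AND 1))) -> 1
  row 24 [11000]: (NOT 0 XOR ((NOT 0 XOR 0) OR (NOT 0 AND 0))) -> 0
  row 25 [11001]: (NOT 0 XOR ((NOT 1 XOR 0) OR (NOT 0 AND 1))) -> 0
  row 26 [11010]: (NOT 1 XOR ((NOT 0 XOR 0) OR (NOT 0 AND 0))) -> 1
  row 27 [11011]: (NOT 1 XOR ((NOT 1 XOR 0) OR (NOT 0 AND 1))) -> 1
  row 28 [11100]: (NOT 0 XOR ((NOT 0 XOR 1) OR (NOT 1 AND 0))) -> 1
  row 29 [11101]: (NOT 0 XOR ((NOT 1 XOR 1) OR (NOT 1 AND 1))) -> 0
  row 30 [11110]: (NOT 1 XOR ((NOT 0 XOR 1) OR (NOT 1 AND 0))) -> 0
  row 31 [11111]: (NOT 1 XOR ((NOT 1 XOR 1) OR (NOT 1 AND 1))) -> 1
Full result column, 8 rows per line (x1,x2 fixed per line; x3,x4,x5 runs 000..111 left to right):
  rows 0-7 [x1,x2=00]: 00111001  (ones: 4)
  rows 8-15 [x1,x2=01]: 00111001  (ones: 4)
  rows 16-23 [x1,x2=10]: 00111001  (ones: 4)
  rows 24-31 [x1,x2=11]: 00111001  (ones: 4)
Count of 1-rows = 4+4+4+4 = 16

16


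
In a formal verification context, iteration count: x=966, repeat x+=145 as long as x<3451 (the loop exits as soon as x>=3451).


Step 1: x goes from 966 toward 3451 by 145; the body runs while x<3451, so iterations = ceil((bound-start)/step)
Step 2: Distance=2485
Step 3: ceil(2485/145)=18

18


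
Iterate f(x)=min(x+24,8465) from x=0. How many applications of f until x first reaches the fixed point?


Step 1: x=0, cap=8465, increment=24
Step 2: x grows by 24 each step until capped at 8465; fixed point is x=8465
Step 3: iterations = ceil(8465/24) = 353

353


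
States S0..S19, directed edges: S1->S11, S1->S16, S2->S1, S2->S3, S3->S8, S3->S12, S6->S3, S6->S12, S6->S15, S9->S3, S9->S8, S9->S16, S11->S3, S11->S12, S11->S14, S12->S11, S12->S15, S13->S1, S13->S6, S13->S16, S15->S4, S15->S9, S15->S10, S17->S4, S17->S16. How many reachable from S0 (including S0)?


BFS from S0:
  layer 0: {S0}
Reachable set: {S0}
Count = 1

1


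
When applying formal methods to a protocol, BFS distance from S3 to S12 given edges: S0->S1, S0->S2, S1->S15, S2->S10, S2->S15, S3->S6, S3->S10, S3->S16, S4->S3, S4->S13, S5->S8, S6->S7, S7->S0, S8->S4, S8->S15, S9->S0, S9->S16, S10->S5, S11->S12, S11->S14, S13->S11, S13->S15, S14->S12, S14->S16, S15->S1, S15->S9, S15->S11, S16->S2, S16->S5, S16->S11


BFS layer-by-layer from S3:
  dist 0: {S3}
  dist 1: {S6, S10, S16}
  dist 2: {S2, S5, S7, S11}
  dist 3: {S0, S8, S12, S14, S15}
  -> S12 reached at distance 3
Shortest path length = 3

3


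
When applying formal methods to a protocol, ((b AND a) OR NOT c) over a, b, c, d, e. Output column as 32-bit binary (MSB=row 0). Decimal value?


Formula: ((b AND a) OR NOT c) over a, b, c, d, e (32 rows)
Evaluate each row (bits = a,b,c,d,e, MSB first):
  row 0 [00000]: ((0 AND 0) OR NOT 0) -> 1
  row 1 [00001]: ((0 AND 0) OR NOT 0) -> 1
  row 2 [00010]: ((0 AND 0) OR NOT 0) -> 1
  row 3 [00011]: ((0 AND 0) OR NOT 0) -> 1
  row 4 [00100]: ((0 AND 0) OR NOT 1) -> 0
  row 5 [00101]: ((0 AND 0) OR NOT 1) -> 0
  row 6 [00110]: ((0 AND 0) OR NOT 1) -> 0
  row 7 [00111]: ((0 AND 0) OR NOT 1) -> 0
  row 8 [01000]: ((1 AND 0) OR NOT 0) -> 1
  row 9 [01001]: ((1 AND 0) OR NOT 0) -> 1
  row 10 [01010]: ((1 AND 0) OR NOT 0) -> 1
  row 11 [01011]: ((1 AND 0) OR NOT 0) -> 1
  row 12 [01100]: ((1 AND 0) OR NOT 1) -> 0
  row 13 [01101]: ((1 AND 0) OR NOT 1) -> 0
  row 14 [01110]: ((1 AND 0) OR NOT 1) -> 0
  row 15 [01111]: ((1 AND 0) OR NOT 1) -> 0
  row 16 [10000]: ((0 AND 1) OR NOT 0) -> 1
  row 17 [10001]: ((0 AND 1) OR NOT 0) -> 1
  row 18 [10010]: ((0 AND 1) OR NOT 0) -> 1
  row 19 [10011]: ((0 AND 1) OR NOT 0) -> 1
  row 20 [10100]: ((0 AND 1) OR NOT 1) -> 0
  row 21 [10101]: ((0 AND 1) OR NOT 1) -> 0
  row 22 [10110]: ((0 AND 1) OR NOT 1) -> 0
  row 23 [10111]: ((0 AND 1) OR NOT 1) -> 0
  row 24 [11000]: ((1 AND 1) OR NOT 0) -> 1
  row 25 [11001]: ((1 AND 1) OR NOT 0) -> 1
  row 26 [11010]: ((1 AND 1) OR NOT 0) -> 1
  row 27 [11011]: ((1 AND 1) OR NOT 0) -> 1
  row 28 [11100]: ((1 AND 1) OR NOT 1) -> 1
  row 29 [11101]: ((1 AND 1) OR NOT 1) -> 1
  row 30 [11110]: ((1 AND 1) OR NOT 1) -> 1
  row 31 [11111]: ((1 AND 1) OR NOT 1) -> 1
Full result column, 4 rows per line (a,b,c fixed per line; d,e runs 00..11 left to right):
  rows 0-3 [a,b,c=000]: 1111  = hex F
  rows 4-7 [a,b,c=001]: 0000  = hex 0
  rows 8-11 [a,b,c=010]: 1111  = hex F
  rows 12-15 [a,b,c=011]: 0000  = hex 0
  rows 16-19 [a,b,c=100]: 1111  = hex F
  rows 20-23 [a,b,c=101]: 0000  = hex 0
  rows 24-27 [a,b,c=110]: 1111  = hex F
  rows 28-31 [a,b,c=111]: 1111  = hex F
Output column (row 0 .. row 31) = 11110000111100001111000011111111
Output column grouped in 4s = 1111 0000 1111 0000 1111 0000 1111 1111 = 0xF0F0F0FF
Convert to decimal digit by digit (value = value*16 + digit):
  F -> 15
  15*16 + 0 = 240
  240*16 + 15 (F) = 3855
  3855*16 + 0 = 61680
  61680*16 + 15 (F) = 986895
  986895*16 + 0 = 15790320
  15790320*16 + 15 (F) = 252645135
  252645135*16 + 15 (F) = 4042322175
Decimal = 4042322175

4042322175
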